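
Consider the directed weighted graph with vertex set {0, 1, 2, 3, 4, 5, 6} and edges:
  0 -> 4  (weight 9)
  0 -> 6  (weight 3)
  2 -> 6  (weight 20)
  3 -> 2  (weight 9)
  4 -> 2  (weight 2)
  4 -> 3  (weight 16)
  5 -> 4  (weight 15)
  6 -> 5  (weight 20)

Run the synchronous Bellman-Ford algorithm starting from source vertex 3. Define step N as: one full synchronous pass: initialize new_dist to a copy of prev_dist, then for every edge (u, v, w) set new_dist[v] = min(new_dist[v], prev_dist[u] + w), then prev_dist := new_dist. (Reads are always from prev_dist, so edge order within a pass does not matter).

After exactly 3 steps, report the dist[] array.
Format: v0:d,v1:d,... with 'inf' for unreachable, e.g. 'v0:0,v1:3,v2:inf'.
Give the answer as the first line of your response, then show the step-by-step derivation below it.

v0:inf,v1:inf,v2:9,v3:0,v4:inf,v5:49,v6:29

step 1: dist = v0:inf,v1:inf,v2:9,v3:0,v4:inf,v5:inf,v6:inf
step 2: dist = v0:inf,v1:inf,v2:9,v3:0,v4:inf,v5:inf,v6:29
step 3: dist = v0:inf,v1:inf,v2:9,v3:0,v4:inf,v5:49,v6:29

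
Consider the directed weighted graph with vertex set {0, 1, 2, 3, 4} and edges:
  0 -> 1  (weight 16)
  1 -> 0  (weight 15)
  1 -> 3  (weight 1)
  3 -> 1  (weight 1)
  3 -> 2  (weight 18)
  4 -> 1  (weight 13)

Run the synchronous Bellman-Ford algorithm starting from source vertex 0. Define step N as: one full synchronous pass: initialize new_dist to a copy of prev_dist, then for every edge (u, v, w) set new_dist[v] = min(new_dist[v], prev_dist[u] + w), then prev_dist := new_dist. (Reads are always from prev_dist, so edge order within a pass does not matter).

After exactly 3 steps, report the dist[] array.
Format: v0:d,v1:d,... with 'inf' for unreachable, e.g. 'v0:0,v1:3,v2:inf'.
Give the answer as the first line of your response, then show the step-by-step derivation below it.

v0:0,v1:16,v2:35,v3:17,v4:inf

step 1: dist = v0:0,v1:16,v2:inf,v3:inf,v4:inf
step 2: dist = v0:0,v1:16,v2:inf,v3:17,v4:inf
step 3: dist = v0:0,v1:16,v2:35,v3:17,v4:inf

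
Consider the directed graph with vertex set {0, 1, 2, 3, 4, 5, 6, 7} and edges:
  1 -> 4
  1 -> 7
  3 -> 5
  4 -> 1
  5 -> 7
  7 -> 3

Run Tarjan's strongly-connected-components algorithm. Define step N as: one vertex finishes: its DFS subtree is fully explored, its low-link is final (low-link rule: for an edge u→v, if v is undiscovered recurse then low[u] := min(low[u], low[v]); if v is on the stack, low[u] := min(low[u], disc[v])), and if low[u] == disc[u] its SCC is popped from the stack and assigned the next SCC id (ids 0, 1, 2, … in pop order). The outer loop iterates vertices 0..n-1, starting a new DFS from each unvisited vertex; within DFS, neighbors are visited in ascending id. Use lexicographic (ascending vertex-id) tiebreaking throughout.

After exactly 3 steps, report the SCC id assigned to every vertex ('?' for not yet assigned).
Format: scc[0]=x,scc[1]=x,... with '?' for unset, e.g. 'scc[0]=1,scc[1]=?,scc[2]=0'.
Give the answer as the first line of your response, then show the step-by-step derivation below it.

scc[0]=0,scc[1]=?,scc[2]=?,scc[3]=?,scc[4]=?,scc[5]=?,scc[6]=?,scc[7]=?

step 1: low=(low[0]=0,low[1]=?,low[2]=?,low[3]=?,low[4]=?,low[5]=?,low[6]=?,low[7]=?); scc=(scc[0]=0,scc[1]=?,scc[2]=?,scc[3]=?,scc[4]=?,scc[5]=?,scc[6]=?,scc[7]=?)
step 2: low=(low[0]=0,low[1]=1,low[2]=?,low[3]=?,low[4]=1,low[5]=?,low[6]=?,low[7]=?); scc=(scc[0]=0,scc[1]=?,scc[2]=?,scc[3]=?,scc[4]=?,scc[5]=?,scc[6]=?,scc[7]=?)
step 3: low=(low[0]=0,low[1]=1,low[2]=?,low[3]=4,low[4]=1,low[5]=3,low[6]=?,low[7]=3); scc=(scc[0]=0,scc[1]=?,scc[2]=?,scc[3]=?,scc[4]=?,scc[5]=?,scc[6]=?,scc[7]=?)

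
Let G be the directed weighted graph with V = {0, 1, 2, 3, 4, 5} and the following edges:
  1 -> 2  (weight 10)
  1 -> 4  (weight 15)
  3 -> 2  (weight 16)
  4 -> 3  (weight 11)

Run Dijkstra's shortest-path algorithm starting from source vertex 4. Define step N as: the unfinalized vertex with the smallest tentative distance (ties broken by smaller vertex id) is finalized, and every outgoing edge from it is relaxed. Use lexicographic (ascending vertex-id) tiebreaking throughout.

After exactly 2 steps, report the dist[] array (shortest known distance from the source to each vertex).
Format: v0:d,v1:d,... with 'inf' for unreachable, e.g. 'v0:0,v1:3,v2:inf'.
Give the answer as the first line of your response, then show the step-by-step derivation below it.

v0:inf,v1:inf,v2:27,v3:11,v4:0,v5:inf

step 1: dist = v0:inf,v1:inf,v2:inf,v3:11,v4:0,v5:inf
step 2: dist = v0:inf,v1:inf,v2:27,v3:11,v4:0,v5:inf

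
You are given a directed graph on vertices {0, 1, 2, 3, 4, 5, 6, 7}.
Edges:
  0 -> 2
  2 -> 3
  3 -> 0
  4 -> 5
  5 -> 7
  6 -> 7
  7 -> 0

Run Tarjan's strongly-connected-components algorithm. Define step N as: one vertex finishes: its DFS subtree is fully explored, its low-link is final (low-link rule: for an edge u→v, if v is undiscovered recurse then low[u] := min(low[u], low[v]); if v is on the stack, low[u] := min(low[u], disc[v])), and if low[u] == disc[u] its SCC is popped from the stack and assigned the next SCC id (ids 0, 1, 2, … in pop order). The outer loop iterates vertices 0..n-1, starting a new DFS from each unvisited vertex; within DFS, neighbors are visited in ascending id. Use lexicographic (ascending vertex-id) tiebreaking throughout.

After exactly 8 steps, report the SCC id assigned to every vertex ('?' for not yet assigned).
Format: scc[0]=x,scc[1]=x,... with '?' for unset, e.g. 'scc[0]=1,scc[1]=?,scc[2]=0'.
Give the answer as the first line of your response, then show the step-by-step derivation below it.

scc[0]=0,scc[1]=1,scc[2]=0,scc[3]=0,scc[4]=4,scc[5]=3,scc[6]=5,scc[7]=2

step 1: low=(low[0]=0,low[1]=?,low[2]=1,low[3]=0,low[4]=?,low[5]=?,low[6]=?,low[7]=?); scc=(scc[0]=?,scc[1]=?,scc[2]=?,scc[3]=?,scc[4]=?,scc[5]=?,scc[6]=?,scc[7]=?)
step 2: low=(low[0]=0,low[1]=?,low[2]=0,low[3]=0,low[4]=?,low[5]=?,low[6]=?,low[7]=?); scc=(scc[0]=?,scc[1]=?,scc[2]=?,scc[3]=?,scc[4]=?,scc[5]=?,scc[6]=?,scc[7]=?)
step 3: low=(low[0]=0,low[1]=?,low[2]=0,low[3]=0,low[4]=?,low[5]=?,low[6]=?,low[7]=?); scc=(scc[0]=0,scc[1]=?,scc[2]=0,scc[3]=0,scc[4]=?,scc[5]=?,scc[6]=?,scc[7]=?)
step 4: low=(low[0]=0,low[1]=3,low[2]=0,low[3]=0,low[4]=?,low[5]=?,low[6]=?,low[7]=?); scc=(scc[0]=0,scc[1]=1,scc[2]=0,scc[3]=0,scc[4]=?,scc[5]=?,scc[6]=?,scc[7]=?)
step 5: low=(low[0]=0,low[1]=3,low[2]=0,low[3]=0,low[4]=4,low[5]=5,low[6]=?,low[7]=6); scc=(scc[0]=0,scc[1]=1,scc[2]=0,scc[3]=0,scc[4]=?,scc[5]=?,scc[6]=?,scc[7]=2)
step 6: low=(low[0]=0,low[1]=3,low[2]=0,low[3]=0,low[4]=4,low[5]=5,low[6]=?,low[7]=6); scc=(scc[0]=0,scc[1]=1,scc[2]=0,scc[3]=0,scc[4]=?,scc[5]=3,scc[6]=?,scc[7]=2)
step 7: low=(low[0]=0,low[1]=3,low[2]=0,low[3]=0,low[4]=4,low[5]=5,low[6]=?,low[7]=6); scc=(scc[0]=0,scc[1]=1,scc[2]=0,scc[3]=0,scc[4]=4,scc[5]=3,scc[6]=?,scc[7]=2)
step 8: low=(low[0]=0,low[1]=3,low[2]=0,low[3]=0,low[4]=4,low[5]=5,low[6]=7,low[7]=6); scc=(scc[0]=0,scc[1]=1,scc[2]=0,scc[3]=0,scc[4]=4,scc[5]=3,scc[6]=5,scc[7]=2)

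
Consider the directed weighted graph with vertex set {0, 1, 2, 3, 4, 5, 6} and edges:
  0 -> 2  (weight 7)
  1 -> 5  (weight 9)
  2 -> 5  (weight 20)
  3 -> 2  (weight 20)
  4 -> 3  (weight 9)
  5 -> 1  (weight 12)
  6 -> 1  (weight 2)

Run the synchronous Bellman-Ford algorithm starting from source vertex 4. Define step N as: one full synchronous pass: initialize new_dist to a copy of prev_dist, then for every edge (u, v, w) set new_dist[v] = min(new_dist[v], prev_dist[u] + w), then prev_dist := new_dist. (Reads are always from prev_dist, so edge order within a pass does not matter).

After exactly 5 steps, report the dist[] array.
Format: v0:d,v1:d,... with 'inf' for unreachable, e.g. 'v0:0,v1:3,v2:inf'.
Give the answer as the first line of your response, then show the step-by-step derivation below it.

v0:inf,v1:61,v2:29,v3:9,v4:0,v5:49,v6:inf

step 1: dist = v0:inf,v1:inf,v2:inf,v3:9,v4:0,v5:inf,v6:inf
step 2: dist = v0:inf,v1:inf,v2:29,v3:9,v4:0,v5:inf,v6:inf
step 3: dist = v0:inf,v1:inf,v2:29,v3:9,v4:0,v5:49,v6:inf
step 4: dist = v0:inf,v1:61,v2:29,v3:9,v4:0,v5:49,v6:inf
step 5: dist = v0:inf,v1:61,v2:29,v3:9,v4:0,v5:49,v6:inf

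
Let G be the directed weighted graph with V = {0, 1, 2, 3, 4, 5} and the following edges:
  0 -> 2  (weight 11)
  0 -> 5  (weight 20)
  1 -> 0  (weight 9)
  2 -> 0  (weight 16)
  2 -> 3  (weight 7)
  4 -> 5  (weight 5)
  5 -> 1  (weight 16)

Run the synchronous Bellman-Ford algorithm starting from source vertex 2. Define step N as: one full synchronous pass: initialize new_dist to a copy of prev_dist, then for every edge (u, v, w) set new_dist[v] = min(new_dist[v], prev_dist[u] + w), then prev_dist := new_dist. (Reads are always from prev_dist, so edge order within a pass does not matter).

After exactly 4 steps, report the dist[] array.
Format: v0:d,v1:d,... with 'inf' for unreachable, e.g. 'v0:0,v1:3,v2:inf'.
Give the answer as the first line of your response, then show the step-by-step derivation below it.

v0:16,v1:52,v2:0,v3:7,v4:inf,v5:36

step 1: dist = v0:16,v1:inf,v2:0,v3:7,v4:inf,v5:inf
step 2: dist = v0:16,v1:inf,v2:0,v3:7,v4:inf,v5:36
step 3: dist = v0:16,v1:52,v2:0,v3:7,v4:inf,v5:36
step 4: dist = v0:16,v1:52,v2:0,v3:7,v4:inf,v5:36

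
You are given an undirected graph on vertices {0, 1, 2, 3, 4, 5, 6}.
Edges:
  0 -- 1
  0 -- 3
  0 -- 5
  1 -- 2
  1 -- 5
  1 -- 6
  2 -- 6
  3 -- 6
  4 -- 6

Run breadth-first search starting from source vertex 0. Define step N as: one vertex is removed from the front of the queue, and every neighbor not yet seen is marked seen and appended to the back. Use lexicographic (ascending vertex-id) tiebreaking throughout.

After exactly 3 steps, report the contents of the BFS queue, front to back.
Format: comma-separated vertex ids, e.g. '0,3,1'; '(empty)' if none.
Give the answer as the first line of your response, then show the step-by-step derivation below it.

5,2,6

step 1: dequeue 0; queue=[1,3,5]; order=0
step 2: dequeue 1; queue=[3,5,2,6]; order=0,1
step 3: dequeue 3; queue=[5,2,6]; order=0,1,3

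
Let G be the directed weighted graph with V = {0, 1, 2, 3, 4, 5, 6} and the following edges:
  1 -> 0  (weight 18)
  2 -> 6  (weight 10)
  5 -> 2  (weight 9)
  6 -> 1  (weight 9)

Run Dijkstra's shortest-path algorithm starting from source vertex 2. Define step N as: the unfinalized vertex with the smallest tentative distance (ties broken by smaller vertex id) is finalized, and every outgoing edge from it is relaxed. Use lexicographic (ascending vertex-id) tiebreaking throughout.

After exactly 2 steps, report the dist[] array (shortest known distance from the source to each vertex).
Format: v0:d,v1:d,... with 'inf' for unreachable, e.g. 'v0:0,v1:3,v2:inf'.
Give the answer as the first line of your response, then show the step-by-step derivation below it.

v0:inf,v1:19,v2:0,v3:inf,v4:inf,v5:inf,v6:10

step 1: dist = v0:inf,v1:inf,v2:0,v3:inf,v4:inf,v5:inf,v6:10
step 2: dist = v0:inf,v1:19,v2:0,v3:inf,v4:inf,v5:inf,v6:10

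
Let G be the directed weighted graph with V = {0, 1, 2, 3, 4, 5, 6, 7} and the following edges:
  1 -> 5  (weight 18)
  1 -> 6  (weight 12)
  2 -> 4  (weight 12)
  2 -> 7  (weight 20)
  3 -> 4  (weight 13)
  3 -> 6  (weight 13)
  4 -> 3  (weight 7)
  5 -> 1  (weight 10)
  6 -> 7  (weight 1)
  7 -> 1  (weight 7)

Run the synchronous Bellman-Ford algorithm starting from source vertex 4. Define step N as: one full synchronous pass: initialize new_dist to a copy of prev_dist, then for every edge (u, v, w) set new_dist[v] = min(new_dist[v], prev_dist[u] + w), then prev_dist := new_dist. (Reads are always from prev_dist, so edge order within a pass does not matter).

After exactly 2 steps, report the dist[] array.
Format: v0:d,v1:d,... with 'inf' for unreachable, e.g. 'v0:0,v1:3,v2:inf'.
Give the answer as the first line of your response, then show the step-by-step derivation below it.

v0:inf,v1:inf,v2:inf,v3:7,v4:0,v5:inf,v6:20,v7:inf

step 1: dist = v0:inf,v1:inf,v2:inf,v3:7,v4:0,v5:inf,v6:inf,v7:inf
step 2: dist = v0:inf,v1:inf,v2:inf,v3:7,v4:0,v5:inf,v6:20,v7:inf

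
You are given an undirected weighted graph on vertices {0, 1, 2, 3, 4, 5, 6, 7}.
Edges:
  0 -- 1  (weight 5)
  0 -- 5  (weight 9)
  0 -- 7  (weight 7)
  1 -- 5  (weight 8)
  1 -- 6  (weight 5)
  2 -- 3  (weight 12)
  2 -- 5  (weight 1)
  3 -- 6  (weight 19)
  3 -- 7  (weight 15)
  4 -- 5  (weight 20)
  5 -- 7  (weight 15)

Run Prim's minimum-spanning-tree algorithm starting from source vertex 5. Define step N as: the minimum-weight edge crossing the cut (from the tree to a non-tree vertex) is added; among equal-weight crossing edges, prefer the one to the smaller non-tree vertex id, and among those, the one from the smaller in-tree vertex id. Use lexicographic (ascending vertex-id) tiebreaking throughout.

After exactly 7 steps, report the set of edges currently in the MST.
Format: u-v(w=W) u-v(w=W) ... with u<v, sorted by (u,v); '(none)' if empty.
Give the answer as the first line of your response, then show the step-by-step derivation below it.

0-1(w=5) 0-7(w=7) 1-5(w=8) 1-6(w=5) 2-3(w=12) 2-5(w=1) 4-5(w=20)

step 1: add edge 2-5 (w=1); MST = {2-5(w=1)}
step 2: add edge 1-5 (w=8); MST = {1-5(w=8) 2-5(w=1)}
step 3: add edge 0-1 (w=5); MST = {0-1(w=5) 1-5(w=8) 2-5(w=1)}
step 4: add edge 1-6 (w=5); MST = {0-1(w=5) 1-5(w=8) 1-6(w=5) 2-5(w=1)}
step 5: add edge 0-7 (w=7); MST = {0-1(w=5) 0-7(w=7) 1-5(w=8) 1-6(w=5) 2-5(w=1)}
step 6: add edge 2-3 (w=12); MST = {0-1(w=5) 0-7(w=7) 1-5(w=8) 1-6(w=5) 2-3(w=12) 2-5(w=1)}
step 7: add edge 4-5 (w=20); MST = {0-1(w=5) 0-7(w=7) 1-5(w=8) 1-6(w=5) 2-3(w=12) 2-5(w=1) 4-5(w=20)}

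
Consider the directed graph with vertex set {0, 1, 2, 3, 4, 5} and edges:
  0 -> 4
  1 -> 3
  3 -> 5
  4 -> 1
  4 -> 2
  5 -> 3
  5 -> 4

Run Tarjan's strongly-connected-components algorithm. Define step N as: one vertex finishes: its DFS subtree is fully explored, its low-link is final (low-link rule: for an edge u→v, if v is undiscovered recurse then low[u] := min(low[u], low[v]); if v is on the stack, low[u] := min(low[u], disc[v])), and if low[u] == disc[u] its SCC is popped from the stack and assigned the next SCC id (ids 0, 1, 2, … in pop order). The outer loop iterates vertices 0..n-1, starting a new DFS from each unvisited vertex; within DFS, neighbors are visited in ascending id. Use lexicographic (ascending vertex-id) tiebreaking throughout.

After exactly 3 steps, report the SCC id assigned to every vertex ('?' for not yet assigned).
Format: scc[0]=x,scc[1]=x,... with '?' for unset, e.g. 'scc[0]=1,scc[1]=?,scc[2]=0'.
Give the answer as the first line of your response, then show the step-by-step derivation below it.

scc[0]=?,scc[1]=?,scc[2]=?,scc[3]=?,scc[4]=?,scc[5]=?

step 1: low=(low[0]=0,low[1]=2,low[2]=?,low[3]=3,low[4]=1,low[5]=1); scc=(scc[0]=?,scc[1]=?,scc[2]=?,scc[3]=?,scc[4]=?,scc[5]=?)
step 2: low=(low[0]=0,low[1]=2,low[2]=?,low[3]=1,low[4]=1,low[5]=1); scc=(scc[0]=?,scc[1]=?,scc[2]=?,scc[3]=?,scc[4]=?,scc[5]=?)
step 3: low=(low[0]=0,low[1]=1,low[2]=?,low[3]=1,low[4]=1,low[5]=1); scc=(scc[0]=?,scc[1]=?,scc[2]=?,scc[3]=?,scc[4]=?,scc[5]=?)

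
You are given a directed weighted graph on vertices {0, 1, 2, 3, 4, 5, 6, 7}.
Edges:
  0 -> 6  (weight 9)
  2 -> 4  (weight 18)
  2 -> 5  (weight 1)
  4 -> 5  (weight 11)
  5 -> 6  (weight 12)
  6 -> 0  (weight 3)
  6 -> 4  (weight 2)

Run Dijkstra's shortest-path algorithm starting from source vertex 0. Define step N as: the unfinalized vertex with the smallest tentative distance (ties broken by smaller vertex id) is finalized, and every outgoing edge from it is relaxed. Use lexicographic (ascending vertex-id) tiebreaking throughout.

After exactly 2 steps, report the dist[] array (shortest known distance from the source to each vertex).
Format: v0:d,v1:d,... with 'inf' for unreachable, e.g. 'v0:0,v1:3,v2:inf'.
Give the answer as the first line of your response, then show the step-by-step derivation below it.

v0:0,v1:inf,v2:inf,v3:inf,v4:11,v5:inf,v6:9,v7:inf

step 1: dist = v0:0,v1:inf,v2:inf,v3:inf,v4:inf,v5:inf,v6:9,v7:inf
step 2: dist = v0:0,v1:inf,v2:inf,v3:inf,v4:11,v5:inf,v6:9,v7:inf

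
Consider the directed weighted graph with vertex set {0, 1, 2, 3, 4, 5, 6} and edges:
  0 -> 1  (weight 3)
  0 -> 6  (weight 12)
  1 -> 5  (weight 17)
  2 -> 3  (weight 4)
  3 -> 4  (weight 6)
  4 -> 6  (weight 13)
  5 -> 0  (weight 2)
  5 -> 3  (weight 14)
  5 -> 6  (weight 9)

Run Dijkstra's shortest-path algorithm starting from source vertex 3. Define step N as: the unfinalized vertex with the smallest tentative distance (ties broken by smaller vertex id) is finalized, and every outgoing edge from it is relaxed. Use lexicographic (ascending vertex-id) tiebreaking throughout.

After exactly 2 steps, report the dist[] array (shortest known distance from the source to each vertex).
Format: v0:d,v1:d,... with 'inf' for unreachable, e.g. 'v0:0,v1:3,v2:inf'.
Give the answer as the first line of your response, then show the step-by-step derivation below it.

v0:inf,v1:inf,v2:inf,v3:0,v4:6,v5:inf,v6:19

step 1: dist = v0:inf,v1:inf,v2:inf,v3:0,v4:6,v5:inf,v6:inf
step 2: dist = v0:inf,v1:inf,v2:inf,v3:0,v4:6,v5:inf,v6:19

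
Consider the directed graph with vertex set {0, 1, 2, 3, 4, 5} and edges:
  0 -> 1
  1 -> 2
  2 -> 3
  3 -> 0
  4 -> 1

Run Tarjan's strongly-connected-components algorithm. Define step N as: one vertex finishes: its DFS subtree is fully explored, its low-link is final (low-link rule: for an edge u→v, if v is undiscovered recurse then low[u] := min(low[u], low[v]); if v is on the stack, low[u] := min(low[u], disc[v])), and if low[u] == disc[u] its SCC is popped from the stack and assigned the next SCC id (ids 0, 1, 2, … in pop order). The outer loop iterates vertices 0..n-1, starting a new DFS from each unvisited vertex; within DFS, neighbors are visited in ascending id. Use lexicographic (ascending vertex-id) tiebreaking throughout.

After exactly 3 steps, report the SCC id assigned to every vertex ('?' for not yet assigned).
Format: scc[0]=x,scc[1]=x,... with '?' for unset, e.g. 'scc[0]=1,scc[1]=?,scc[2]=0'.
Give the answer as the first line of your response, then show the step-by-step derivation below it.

scc[0]=?,scc[1]=?,scc[2]=?,scc[3]=?,scc[4]=?,scc[5]=?

step 1: low=(low[0]=0,low[1]=1,low[2]=2,low[3]=0,low[4]=?,low[5]=?); scc=(scc[0]=?,scc[1]=?,scc[2]=?,scc[3]=?,scc[4]=?,scc[5]=?)
step 2: low=(low[0]=0,low[1]=1,low[2]=0,low[3]=0,low[4]=?,low[5]=?); scc=(scc[0]=?,scc[1]=?,scc[2]=?,scc[3]=?,scc[4]=?,scc[5]=?)
step 3: low=(low[0]=0,low[1]=0,low[2]=0,low[3]=0,low[4]=?,low[5]=?); scc=(scc[0]=?,scc[1]=?,scc[2]=?,scc[3]=?,scc[4]=?,scc[5]=?)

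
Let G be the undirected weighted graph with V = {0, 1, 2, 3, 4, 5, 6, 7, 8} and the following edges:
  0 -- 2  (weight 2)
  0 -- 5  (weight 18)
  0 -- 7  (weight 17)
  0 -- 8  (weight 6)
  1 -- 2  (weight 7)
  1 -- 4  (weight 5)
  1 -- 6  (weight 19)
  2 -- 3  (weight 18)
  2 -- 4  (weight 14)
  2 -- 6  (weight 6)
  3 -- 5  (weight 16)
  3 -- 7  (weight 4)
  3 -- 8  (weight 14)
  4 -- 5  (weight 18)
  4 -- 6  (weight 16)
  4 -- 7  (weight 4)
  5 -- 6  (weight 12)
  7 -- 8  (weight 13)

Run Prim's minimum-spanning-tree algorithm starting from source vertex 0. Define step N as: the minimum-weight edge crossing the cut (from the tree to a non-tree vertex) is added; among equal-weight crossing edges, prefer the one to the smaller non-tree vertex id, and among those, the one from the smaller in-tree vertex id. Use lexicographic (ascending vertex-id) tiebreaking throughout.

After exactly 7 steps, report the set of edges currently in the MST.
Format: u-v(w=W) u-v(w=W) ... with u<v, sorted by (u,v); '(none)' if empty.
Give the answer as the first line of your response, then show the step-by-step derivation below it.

0-2(w=2) 0-8(w=6) 1-2(w=7) 1-4(w=5) 2-6(w=6) 3-7(w=4) 4-7(w=4)

step 1: add edge 0-2 (w=2); MST = {0-2(w=2)}
step 2: add edge 2-6 (w=6); MST = {0-2(w=2) 2-6(w=6)}
step 3: add edge 0-8 (w=6); MST = {0-2(w=2) 0-8(w=6) 2-6(w=6)}
step 4: add edge 1-2 (w=7); MST = {0-2(w=2) 0-8(w=6) 1-2(w=7) 2-6(w=6)}
step 5: add edge 1-4 (w=5); MST = {0-2(w=2) 0-8(w=6) 1-2(w=7) 1-4(w=5) 2-6(w=6)}
step 6: add edge 4-7 (w=4); MST = {0-2(w=2) 0-8(w=6) 1-2(w=7) 1-4(w=5) 2-6(w=6) 4-7(w=4)}
step 7: add edge 3-7 (w=4); MST = {0-2(w=2) 0-8(w=6) 1-2(w=7) 1-4(w=5) 2-6(w=6) 3-7(w=4) 4-7(w=4)}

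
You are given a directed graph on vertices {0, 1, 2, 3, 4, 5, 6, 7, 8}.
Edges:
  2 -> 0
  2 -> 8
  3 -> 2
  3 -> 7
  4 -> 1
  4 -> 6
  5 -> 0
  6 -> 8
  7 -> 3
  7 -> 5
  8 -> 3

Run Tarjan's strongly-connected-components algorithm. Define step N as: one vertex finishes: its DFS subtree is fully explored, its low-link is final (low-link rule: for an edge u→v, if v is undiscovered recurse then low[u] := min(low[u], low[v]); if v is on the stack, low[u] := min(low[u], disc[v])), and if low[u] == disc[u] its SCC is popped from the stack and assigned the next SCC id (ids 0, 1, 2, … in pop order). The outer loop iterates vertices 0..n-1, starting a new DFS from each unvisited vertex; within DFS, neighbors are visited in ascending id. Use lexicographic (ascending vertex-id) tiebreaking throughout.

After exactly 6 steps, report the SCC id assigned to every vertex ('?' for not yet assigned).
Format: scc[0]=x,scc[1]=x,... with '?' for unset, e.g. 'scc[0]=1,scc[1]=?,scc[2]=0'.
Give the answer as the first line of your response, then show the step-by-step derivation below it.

scc[0]=0,scc[1]=1,scc[2]=?,scc[3]=?,scc[4]=?,scc[5]=2,scc[6]=?,scc[7]=?,scc[8]=?

step 1: low=(low[0]=0,low[1]=?,low[2]=?,low[3]=?,low[4]=?,low[5]=?,low[6]=?,low[7]=?,low[8]=?); scc=(scc[0]=0,scc[1]=?,scc[2]=?,scc[3]=?,scc[4]=?,scc[5]=?,scc[6]=?,scc[7]=?,scc[8]=?)
step 2: low=(low[0]=0,low[1]=1,low[2]=?,low[3]=?,low[4]=?,low[5]=?,low[6]=?,low[7]=?,low[8]=?); scc=(scc[0]=0,scc[1]=1,scc[2]=?,scc[3]=?,scc[4]=?,scc[5]=?,scc[6]=?,scc[7]=?,scc[8]=?)
step 3: low=(low[0]=0,low[1]=1,low[2]=2,low[3]=2,low[4]=?,low[5]=6,low[6]=?,low[7]=4,low[8]=3); scc=(scc[0]=0,scc[1]=1,scc[2]=?,scc[3]=?,scc[4]=?,scc[5]=2,scc[6]=?,scc[7]=?,scc[8]=?)
step 4: low=(low[0]=0,low[1]=1,low[2]=2,low[3]=2,low[4]=?,low[5]=6,low[6]=?,low[7]=4,low[8]=3); scc=(scc[0]=0,scc[1]=1,scc[2]=?,scc[3]=?,scc[4]=?,scc[5]=2,scc[6]=?,scc[7]=?,scc[8]=?)
step 5: low=(low[0]=0,low[1]=1,low[2]=2,low[3]=2,low[4]=?,low[5]=6,low[6]=?,low[7]=4,low[8]=3); scc=(scc[0]=0,scc[1]=1,scc[2]=?,scc[3]=?,scc[4]=?,scc[5]=2,scc[6]=?,scc[7]=?,scc[8]=?)
step 6: low=(low[0]=0,low[1]=1,low[2]=2,low[3]=2,low[4]=?,low[5]=6,low[6]=?,low[7]=4,low[8]=2); scc=(scc[0]=0,scc[1]=1,scc[2]=?,scc[3]=?,scc[4]=?,scc[5]=2,scc[6]=?,scc[7]=?,scc[8]=?)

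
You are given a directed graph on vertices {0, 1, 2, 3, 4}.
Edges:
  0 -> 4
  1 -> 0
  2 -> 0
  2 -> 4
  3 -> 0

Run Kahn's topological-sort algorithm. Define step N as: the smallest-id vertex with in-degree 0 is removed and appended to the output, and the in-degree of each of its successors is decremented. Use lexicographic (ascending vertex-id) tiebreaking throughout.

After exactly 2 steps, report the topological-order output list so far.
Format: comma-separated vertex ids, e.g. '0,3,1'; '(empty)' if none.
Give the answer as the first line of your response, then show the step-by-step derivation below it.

1,2

step 1: output 1; order=[1]; indeg=(2,0,0,0,2)
step 2: output 2; order=[1,2]; indeg=(1,0,0,0,1)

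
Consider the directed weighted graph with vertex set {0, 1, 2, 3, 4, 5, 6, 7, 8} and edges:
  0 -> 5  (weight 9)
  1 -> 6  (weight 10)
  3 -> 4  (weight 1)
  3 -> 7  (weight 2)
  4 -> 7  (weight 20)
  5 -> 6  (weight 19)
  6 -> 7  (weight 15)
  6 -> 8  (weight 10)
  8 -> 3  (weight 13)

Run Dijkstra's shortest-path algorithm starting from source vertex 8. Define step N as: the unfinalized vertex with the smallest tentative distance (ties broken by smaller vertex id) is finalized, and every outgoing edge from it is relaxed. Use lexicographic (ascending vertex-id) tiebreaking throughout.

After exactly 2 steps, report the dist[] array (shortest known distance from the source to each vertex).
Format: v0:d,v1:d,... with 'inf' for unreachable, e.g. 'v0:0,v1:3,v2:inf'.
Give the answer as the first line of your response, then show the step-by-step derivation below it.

v0:inf,v1:inf,v2:inf,v3:13,v4:14,v5:inf,v6:inf,v7:15,v8:0

step 1: dist = v0:inf,v1:inf,v2:inf,v3:13,v4:inf,v5:inf,v6:inf,v7:inf,v8:0
step 2: dist = v0:inf,v1:inf,v2:inf,v3:13,v4:14,v5:inf,v6:inf,v7:15,v8:0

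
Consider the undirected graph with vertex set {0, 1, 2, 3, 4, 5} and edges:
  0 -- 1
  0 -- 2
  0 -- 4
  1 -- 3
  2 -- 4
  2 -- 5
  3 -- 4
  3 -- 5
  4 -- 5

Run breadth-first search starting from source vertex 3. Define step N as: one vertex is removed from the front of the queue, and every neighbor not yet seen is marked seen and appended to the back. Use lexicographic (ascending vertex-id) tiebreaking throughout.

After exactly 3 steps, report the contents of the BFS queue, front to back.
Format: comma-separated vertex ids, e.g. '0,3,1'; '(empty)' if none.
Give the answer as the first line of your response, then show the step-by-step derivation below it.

5,0,2

step 1: dequeue 3; queue=[1,4,5]; order=3
step 2: dequeue 1; queue=[4,5,0]; order=3,1
step 3: dequeue 4; queue=[5,0,2]; order=3,1,4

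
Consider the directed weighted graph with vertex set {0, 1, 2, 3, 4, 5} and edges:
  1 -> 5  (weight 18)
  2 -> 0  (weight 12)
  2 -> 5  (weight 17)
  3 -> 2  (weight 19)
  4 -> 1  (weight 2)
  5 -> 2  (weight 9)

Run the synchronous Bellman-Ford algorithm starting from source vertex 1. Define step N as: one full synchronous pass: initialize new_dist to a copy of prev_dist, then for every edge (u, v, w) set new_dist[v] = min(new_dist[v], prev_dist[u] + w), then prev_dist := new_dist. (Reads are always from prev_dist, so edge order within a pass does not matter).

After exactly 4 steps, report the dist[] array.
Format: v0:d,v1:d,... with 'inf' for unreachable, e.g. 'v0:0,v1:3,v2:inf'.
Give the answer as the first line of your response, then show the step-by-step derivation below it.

v0:39,v1:0,v2:27,v3:inf,v4:inf,v5:18

step 1: dist = v0:inf,v1:0,v2:inf,v3:inf,v4:inf,v5:18
step 2: dist = v0:inf,v1:0,v2:27,v3:inf,v4:inf,v5:18
step 3: dist = v0:39,v1:0,v2:27,v3:inf,v4:inf,v5:18
step 4: dist = v0:39,v1:0,v2:27,v3:inf,v4:inf,v5:18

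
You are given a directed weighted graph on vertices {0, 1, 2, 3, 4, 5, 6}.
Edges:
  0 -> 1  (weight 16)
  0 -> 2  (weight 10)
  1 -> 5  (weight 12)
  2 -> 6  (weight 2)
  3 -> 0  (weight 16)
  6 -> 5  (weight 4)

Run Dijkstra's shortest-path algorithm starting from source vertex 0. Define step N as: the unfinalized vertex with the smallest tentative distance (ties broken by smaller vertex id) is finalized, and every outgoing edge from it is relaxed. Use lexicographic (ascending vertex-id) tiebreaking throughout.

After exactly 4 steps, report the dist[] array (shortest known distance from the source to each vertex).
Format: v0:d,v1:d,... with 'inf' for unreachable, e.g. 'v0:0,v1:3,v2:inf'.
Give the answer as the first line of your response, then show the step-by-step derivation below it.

v0:0,v1:16,v2:10,v3:inf,v4:inf,v5:16,v6:12

step 1: dist = v0:0,v1:16,v2:10,v3:inf,v4:inf,v5:inf,v6:inf
step 2: dist = v0:0,v1:16,v2:10,v3:inf,v4:inf,v5:inf,v6:12
step 3: dist = v0:0,v1:16,v2:10,v3:inf,v4:inf,v5:16,v6:12
step 4: dist = v0:0,v1:16,v2:10,v3:inf,v4:inf,v5:16,v6:12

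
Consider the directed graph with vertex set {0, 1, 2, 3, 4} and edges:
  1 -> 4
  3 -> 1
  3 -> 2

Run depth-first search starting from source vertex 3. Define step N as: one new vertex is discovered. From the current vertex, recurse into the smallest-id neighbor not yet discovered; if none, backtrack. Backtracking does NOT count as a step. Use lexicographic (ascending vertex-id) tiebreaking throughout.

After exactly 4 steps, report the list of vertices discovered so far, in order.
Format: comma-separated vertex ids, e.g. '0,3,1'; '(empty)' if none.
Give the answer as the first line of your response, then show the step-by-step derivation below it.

3,1,4,2

step 1: discover 3; path=3; order=3
step 2: discover 1; path=3>1; order=3,1
step 3: discover 4; path=3>1>4; order=3,1,4
step 4: discover 2; path=3>2; order=3,1,4,2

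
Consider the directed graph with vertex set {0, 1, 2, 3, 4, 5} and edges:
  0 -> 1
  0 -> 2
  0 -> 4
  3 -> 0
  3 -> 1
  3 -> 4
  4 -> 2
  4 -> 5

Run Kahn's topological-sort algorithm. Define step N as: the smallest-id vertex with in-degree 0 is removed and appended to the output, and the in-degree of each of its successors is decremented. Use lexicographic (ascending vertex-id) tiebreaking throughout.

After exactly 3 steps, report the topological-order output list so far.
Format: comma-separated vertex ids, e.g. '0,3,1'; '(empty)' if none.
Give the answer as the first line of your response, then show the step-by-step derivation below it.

3,0,1

step 1: output 3; order=[3]; indeg=(0,1,2,0,1,1)
step 2: output 0; order=[3,0]; indeg=(0,0,1,0,0,1)
step 3: output 1; order=[3,0,1]; indeg=(0,0,1,0,0,1)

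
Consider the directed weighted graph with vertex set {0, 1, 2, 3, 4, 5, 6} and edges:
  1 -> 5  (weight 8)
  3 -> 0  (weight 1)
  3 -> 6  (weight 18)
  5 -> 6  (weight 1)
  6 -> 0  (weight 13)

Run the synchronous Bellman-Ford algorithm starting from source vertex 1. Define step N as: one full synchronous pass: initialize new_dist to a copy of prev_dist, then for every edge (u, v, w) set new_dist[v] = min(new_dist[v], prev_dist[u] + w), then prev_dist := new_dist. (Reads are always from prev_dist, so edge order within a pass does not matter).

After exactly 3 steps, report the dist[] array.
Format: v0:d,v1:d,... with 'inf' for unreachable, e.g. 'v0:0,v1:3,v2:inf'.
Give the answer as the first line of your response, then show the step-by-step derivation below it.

v0:22,v1:0,v2:inf,v3:inf,v4:inf,v5:8,v6:9

step 1: dist = v0:inf,v1:0,v2:inf,v3:inf,v4:inf,v5:8,v6:inf
step 2: dist = v0:inf,v1:0,v2:inf,v3:inf,v4:inf,v5:8,v6:9
step 3: dist = v0:22,v1:0,v2:inf,v3:inf,v4:inf,v5:8,v6:9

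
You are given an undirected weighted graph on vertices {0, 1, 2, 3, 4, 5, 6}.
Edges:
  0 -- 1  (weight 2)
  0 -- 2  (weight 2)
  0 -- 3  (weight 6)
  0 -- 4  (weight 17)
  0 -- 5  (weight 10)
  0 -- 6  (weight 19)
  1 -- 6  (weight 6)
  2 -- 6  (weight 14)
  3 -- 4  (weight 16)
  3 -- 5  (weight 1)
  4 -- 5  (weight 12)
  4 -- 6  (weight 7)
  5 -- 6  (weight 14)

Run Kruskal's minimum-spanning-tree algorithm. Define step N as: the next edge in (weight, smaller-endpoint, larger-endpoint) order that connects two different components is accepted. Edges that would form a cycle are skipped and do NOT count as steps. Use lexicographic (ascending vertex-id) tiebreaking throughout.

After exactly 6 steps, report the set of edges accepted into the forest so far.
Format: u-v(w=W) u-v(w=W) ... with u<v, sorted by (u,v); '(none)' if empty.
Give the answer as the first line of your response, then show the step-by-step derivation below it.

0-1(w=2) 0-2(w=2) 0-3(w=6) 1-6(w=6) 3-5(w=1) 4-6(w=7)

step 1: add edge 3-5 (w=1); MST = {3-5(w=1)}
step 2: add edge 0-1 (w=2); MST = {0-1(w=2) 3-5(w=1)}
step 3: add edge 0-2 (w=2); MST = {0-1(w=2) 0-2(w=2) 3-5(w=1)}
step 4: add edge 0-3 (w=6); MST = {0-1(w=2) 0-2(w=2) 0-3(w=6) 3-5(w=1)}
step 5: add edge 1-6 (w=6); MST = {0-1(w=2) 0-2(w=2) 0-3(w=6) 1-6(w=6) 3-5(w=1)}
step 6: add edge 4-6 (w=7); MST = {0-1(w=2) 0-2(w=2) 0-3(w=6) 1-6(w=6) 3-5(w=1) 4-6(w=7)}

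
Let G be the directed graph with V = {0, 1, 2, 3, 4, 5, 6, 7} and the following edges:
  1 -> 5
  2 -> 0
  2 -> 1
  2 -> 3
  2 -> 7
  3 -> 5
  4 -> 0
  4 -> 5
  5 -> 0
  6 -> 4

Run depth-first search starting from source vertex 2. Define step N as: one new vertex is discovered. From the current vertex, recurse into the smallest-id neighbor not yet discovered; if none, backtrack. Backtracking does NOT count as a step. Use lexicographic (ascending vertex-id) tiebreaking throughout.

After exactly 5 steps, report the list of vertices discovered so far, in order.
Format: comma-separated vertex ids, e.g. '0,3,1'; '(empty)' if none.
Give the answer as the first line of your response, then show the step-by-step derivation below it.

2,0,1,5,3

step 1: discover 2; path=2; order=2
step 2: discover 0; path=2>0; order=2,0
step 3: discover 1; path=2>1; order=2,0,1
step 4: discover 5; path=2>1>5; order=2,0,1,5
step 5: discover 3; path=2>3; order=2,0,1,5,3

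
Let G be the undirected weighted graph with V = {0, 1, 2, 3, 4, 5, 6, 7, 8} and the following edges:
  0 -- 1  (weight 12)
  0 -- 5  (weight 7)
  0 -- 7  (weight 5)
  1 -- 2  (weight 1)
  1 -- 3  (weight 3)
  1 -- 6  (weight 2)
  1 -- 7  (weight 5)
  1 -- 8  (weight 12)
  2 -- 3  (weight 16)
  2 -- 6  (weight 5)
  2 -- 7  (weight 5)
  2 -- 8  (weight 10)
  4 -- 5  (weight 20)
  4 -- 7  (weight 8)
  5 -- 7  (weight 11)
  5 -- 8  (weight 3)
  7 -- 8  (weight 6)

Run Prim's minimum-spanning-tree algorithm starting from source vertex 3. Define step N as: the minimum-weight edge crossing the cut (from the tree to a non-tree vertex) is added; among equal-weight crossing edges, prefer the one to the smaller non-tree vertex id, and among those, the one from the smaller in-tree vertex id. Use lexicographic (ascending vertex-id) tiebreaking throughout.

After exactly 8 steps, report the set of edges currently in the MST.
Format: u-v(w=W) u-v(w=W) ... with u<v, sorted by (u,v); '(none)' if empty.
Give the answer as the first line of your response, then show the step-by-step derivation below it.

0-7(w=5) 1-2(w=1) 1-3(w=3) 1-6(w=2) 1-7(w=5) 4-7(w=8) 5-8(w=3) 7-8(w=6)

step 1: add edge 1-3 (w=3); MST = {1-3(w=3)}
step 2: add edge 1-2 (w=1); MST = {1-2(w=1) 1-3(w=3)}
step 3: add edge 1-6 (w=2); MST = {1-2(w=1) 1-3(w=3) 1-6(w=2)}
step 4: add edge 1-7 (w=5); MST = {1-2(w=1) 1-3(w=3) 1-6(w=2) 1-7(w=5)}
step 5: add edge 0-7 (w=5); MST = {0-7(w=5) 1-2(w=1) 1-3(w=3) 1-6(w=2) 1-7(w=5)}
step 6: add edge 7-8 (w=6); MST = {0-7(w=5) 1-2(w=1) 1-3(w=3) 1-6(w=2) 1-7(w=5) 7-8(w=6)}
step 7: add edge 5-8 (w=3); MST = {0-7(w=5) 1-2(w=1) 1-3(w=3) 1-6(w=2) 1-7(w=5) 5-8(w=3) 7-8(w=6)}
step 8: add edge 4-7 (w=8); MST = {0-7(w=5) 1-2(w=1) 1-3(w=3) 1-6(w=2) 1-7(w=5) 4-7(w=8) 5-8(w=3) 7-8(w=6)}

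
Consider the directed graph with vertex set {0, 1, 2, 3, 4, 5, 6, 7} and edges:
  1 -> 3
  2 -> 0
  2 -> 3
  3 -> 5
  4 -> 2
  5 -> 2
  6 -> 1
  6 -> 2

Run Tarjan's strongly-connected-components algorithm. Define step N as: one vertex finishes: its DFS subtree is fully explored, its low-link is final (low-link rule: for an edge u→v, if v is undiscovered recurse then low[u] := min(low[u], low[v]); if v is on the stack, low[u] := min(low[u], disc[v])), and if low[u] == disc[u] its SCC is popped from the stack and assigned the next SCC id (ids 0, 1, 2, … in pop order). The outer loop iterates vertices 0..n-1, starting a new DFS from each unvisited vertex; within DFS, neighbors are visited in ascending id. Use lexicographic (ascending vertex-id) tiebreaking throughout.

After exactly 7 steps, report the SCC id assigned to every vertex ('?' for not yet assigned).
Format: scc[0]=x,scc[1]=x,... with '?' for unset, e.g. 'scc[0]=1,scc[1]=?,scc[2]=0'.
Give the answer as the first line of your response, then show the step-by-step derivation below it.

scc[0]=0,scc[1]=2,scc[2]=1,scc[3]=1,scc[4]=3,scc[5]=1,scc[6]=4,scc[7]=?

step 1: low=(low[0]=0,low[1]=?,low[2]=?,low[3]=?,low[4]=?,low[5]=?,low[6]=?,low[7]=?); scc=(scc[0]=0,scc[1]=?,scc[2]=?,scc[3]=?,scc[4]=?,scc[5]=?,scc[6]=?,scc[7]=?)
step 2: low=(low[0]=0,low[1]=1,low[2]=2,low[3]=2,low[4]=?,low[5]=3,low[6]=?,low[7]=?); scc=(scc[0]=0,scc[1]=?,scc[2]=?,scc[3]=?,scc[4]=?,scc[5]=?,scc[6]=?,scc[7]=?)
step 3: low=(low[0]=0,low[1]=1,low[2]=2,low[3]=2,low[4]=?,low[5]=2,low[6]=?,low[7]=?); scc=(scc[0]=0,scc[1]=?,scc[2]=?,scc[3]=?,scc[4]=?,scc[5]=?,scc[6]=?,scc[7]=?)
step 4: low=(low[0]=0,low[1]=1,low[2]=2,low[3]=2,low[4]=?,low[5]=2,low[6]=?,low[7]=?); scc=(scc[0]=0,scc[1]=?,scc[2]=1,scc[3]=1,scc[4]=?,scc[5]=1,scc[6]=?,scc[7]=?)
step 5: low=(low[0]=0,low[1]=1,low[2]=2,low[3]=2,low[4]=?,low[5]=2,low[6]=?,low[7]=?); scc=(scc[0]=0,scc[1]=2,scc[2]=1,scc[3]=1,scc[4]=?,scc[5]=1,scc[6]=?,scc[7]=?)
step 6: low=(low[0]=0,low[1]=1,low[2]=2,low[3]=2,low[4]=5,low[5]=2,low[6]=?,low[7]=?); scc=(scc[0]=0,scc[1]=2,scc[2]=1,scc[3]=1,scc[4]=3,scc[5]=1,scc[6]=?,scc[7]=?)
step 7: low=(low[0]=0,low[1]=1,low[2]=2,low[3]=2,low[4]=5,low[5]=2,low[6]=6,low[7]=?); scc=(scc[0]=0,scc[1]=2,scc[2]=1,scc[3]=1,scc[4]=3,scc[5]=1,scc[6]=4,scc[7]=?)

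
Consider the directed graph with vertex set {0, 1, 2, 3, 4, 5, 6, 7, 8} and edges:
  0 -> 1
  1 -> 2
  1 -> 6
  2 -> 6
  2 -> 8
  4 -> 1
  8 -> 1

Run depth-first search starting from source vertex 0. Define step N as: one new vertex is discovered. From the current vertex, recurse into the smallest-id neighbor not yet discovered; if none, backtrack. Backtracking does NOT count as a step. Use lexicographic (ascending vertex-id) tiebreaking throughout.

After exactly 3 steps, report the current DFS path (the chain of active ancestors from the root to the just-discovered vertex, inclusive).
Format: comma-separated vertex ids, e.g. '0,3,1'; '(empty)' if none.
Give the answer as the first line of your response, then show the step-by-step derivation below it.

0,1,2

step 1: discover 0; path=0; order=0
step 2: discover 1; path=0>1; order=0,1
step 3: discover 2; path=0>1>2; order=0,1,2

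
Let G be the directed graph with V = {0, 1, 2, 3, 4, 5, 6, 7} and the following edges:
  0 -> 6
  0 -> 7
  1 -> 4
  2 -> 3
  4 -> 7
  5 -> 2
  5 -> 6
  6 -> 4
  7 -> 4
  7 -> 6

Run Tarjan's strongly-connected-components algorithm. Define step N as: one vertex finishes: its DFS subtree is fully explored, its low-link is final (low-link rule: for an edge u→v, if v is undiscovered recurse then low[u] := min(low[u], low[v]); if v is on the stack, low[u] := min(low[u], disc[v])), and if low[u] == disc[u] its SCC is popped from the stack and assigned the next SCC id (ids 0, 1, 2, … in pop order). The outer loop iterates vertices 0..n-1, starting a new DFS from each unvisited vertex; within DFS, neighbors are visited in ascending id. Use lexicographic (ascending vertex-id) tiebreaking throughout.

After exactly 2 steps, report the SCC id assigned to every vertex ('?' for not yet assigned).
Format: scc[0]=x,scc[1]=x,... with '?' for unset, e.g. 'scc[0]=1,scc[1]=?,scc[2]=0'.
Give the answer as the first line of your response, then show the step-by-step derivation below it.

scc[0]=?,scc[1]=?,scc[2]=?,scc[3]=?,scc[4]=?,scc[5]=?,scc[6]=?,scc[7]=?

step 1: low=(low[0]=0,low[1]=?,low[2]=?,low[3]=?,low[4]=2,low[5]=?,low[6]=1,low[7]=1); scc=(scc[0]=?,scc[1]=?,scc[2]=?,scc[3]=?,scc[4]=?,scc[5]=?,scc[6]=?,scc[7]=?)
step 2: low=(low[0]=0,low[1]=?,low[2]=?,low[3]=?,low[4]=1,low[5]=?,low[6]=1,low[7]=1); scc=(scc[0]=?,scc[1]=?,scc[2]=?,scc[3]=?,scc[4]=?,scc[5]=?,scc[6]=?,scc[7]=?)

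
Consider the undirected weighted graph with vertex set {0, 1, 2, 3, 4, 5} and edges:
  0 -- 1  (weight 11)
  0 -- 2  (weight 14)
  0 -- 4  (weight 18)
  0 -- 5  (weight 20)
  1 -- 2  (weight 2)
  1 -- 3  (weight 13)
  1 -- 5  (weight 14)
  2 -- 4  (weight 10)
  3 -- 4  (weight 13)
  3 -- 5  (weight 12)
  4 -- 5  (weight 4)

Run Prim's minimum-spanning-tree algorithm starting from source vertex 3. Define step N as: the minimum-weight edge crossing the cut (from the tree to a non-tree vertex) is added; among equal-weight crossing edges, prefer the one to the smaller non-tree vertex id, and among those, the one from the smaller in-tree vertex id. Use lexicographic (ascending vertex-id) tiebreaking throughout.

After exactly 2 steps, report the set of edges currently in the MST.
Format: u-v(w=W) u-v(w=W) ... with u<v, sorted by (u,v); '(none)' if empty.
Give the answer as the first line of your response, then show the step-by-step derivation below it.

3-5(w=12) 4-5(w=4)

step 1: add edge 3-5 (w=12); MST = {3-5(w=12)}
step 2: add edge 4-5 (w=4); MST = {3-5(w=12) 4-5(w=4)}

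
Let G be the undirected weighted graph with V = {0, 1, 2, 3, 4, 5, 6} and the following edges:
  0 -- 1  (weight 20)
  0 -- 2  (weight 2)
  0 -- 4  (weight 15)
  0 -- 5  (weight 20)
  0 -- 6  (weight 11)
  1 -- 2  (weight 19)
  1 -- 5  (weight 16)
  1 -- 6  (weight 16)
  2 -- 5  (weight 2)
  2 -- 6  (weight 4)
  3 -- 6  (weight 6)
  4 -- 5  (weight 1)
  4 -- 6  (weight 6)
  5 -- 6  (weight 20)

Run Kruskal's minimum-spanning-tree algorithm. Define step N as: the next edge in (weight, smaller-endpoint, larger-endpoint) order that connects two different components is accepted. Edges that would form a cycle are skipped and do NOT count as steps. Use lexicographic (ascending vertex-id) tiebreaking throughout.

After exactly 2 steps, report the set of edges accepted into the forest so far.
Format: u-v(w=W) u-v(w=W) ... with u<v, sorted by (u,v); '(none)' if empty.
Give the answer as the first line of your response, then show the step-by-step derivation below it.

0-2(w=2) 4-5(w=1)

step 1: add edge 4-5 (w=1); MST = {4-5(w=1)}
step 2: add edge 0-2 (w=2); MST = {0-2(w=2) 4-5(w=1)}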